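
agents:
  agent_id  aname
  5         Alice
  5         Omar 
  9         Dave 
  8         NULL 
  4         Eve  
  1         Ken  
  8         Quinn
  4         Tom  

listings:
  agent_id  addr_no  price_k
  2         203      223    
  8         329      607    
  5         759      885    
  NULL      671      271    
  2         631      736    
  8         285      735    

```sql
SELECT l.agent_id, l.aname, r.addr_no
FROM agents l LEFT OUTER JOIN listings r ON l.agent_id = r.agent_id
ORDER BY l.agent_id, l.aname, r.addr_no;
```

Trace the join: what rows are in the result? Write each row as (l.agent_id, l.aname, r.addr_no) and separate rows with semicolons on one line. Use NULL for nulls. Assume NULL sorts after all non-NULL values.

(1, Ken, NULL); (4, Eve, NULL); (4, Tom, NULL); (5, Alice, 759); (5, Omar, 759); (8, Quinn, 285); (8, Quinn, 329); (8, NULL, 285); (8, NULL, 329); (9, Dave, NULL)

LEFT JOIN keeps every row from `agents`; unmatched rows get NULL for `listings`'s columns.
Matching on l.agent_id = r.agent_id. A NULL in a compared column never satisfies the condition.
- l row (agent_id=5): matches 1 r row(s) → 1 output row(s).
- l row (agent_id=5): matches 1 r row(s) → 1 output row(s).
- l row (agent_id=9): no match → kept, r columns NULL.
- l row (agent_id=8): matches 2 r row(s) → 2 output row(s).
- l row (agent_id=4): no match → kept, r columns NULL.
- l row (agent_id=1): no match → kept, r columns NULL.
- l row (agent_id=8): matches 2 r row(s) → 2 output row(s).
- l row (agent_id=4): no match → kept, r columns NULL.
After projecting and ordering:
l.agent_id | l.aname | r.addr_no
1 | Ken | NULL
4 | Eve | NULL
4 | Tom | NULL
5 | Alice | 759
5 | Omar | 759
8 | Quinn | 285
8 | Quinn | 329
8 | NULL | 285
8 | NULL | 329
9 | Dave | NULL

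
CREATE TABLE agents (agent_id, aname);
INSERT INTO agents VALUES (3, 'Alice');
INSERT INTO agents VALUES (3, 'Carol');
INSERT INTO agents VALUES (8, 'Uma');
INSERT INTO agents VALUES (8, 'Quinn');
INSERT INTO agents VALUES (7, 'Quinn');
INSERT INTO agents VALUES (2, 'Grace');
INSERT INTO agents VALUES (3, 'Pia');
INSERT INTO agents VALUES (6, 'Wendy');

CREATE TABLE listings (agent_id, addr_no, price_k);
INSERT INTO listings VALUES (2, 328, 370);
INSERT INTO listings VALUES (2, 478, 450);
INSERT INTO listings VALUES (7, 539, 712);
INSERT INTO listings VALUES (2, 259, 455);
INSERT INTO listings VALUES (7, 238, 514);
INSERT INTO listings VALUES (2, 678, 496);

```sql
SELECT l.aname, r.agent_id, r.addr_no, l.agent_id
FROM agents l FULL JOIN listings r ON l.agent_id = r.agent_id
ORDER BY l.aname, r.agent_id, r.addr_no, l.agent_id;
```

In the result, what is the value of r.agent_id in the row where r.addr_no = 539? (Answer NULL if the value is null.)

FULL OUTER JOIN keeps every row from both sides; unmatched rows get NULL for the other side's columns.
Matching on l.agent_id = r.agent_id.
- agent_id=3: no r row matches, row kept with r columns NULL.
- agent_id=3: no r row matches, row kept with r columns NULL.
- agent_id=8: no r row matches, row kept with r columns NULL.
- agent_id=8: no r row matches, row kept with r columns NULL.
- agent_id=7: 2 matching r row(s), so 2 row(s) emitted.
- agent_id=2: 4 matching r row(s), so 4 row(s) emitted.
- agent_id=3: no r row matches, row kept with r columns NULL.
- agent_id=6: no r row matches, row kept with r columns NULL.

7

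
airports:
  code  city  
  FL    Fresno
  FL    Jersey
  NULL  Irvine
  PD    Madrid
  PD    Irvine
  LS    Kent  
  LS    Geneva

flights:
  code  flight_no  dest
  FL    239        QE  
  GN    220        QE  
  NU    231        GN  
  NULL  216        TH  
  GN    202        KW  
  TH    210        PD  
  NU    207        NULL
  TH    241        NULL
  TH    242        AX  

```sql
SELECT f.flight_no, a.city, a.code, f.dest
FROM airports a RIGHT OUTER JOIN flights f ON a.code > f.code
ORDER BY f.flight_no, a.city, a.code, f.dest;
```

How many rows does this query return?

20

RIGHT JOIN keeps every row from `flights`; unmatched rows get NULL for `airports`'s columns.
Matching on a.code > f.code. A NULL in a compared column never satisfies the condition.
Matched pairs: 16; unmatched f rows kept: 4.
Total: 16 matched + 4 padded = 20 rows.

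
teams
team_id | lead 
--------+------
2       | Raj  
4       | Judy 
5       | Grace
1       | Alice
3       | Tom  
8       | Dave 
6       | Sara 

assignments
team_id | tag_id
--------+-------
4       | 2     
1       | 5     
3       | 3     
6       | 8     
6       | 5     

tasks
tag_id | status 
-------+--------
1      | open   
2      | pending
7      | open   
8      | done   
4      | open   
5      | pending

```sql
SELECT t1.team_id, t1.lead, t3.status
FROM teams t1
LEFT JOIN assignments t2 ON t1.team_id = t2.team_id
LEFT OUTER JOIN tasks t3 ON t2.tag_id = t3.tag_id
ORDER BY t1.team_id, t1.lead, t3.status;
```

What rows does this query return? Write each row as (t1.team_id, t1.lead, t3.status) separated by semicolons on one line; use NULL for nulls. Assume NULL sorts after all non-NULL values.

Step 1 — t1 LEFT JOIN t2 on team_id → 8 row(s).
Then LEFT JOIN `tasks t3` on tag_id: each of those 8 rows is kept; rows whose t2.tag_id has no match in t3 get NULL for t3's columns.

(1, Alice, pending); (2, Raj, NULL); (3, Tom, NULL); (4, Judy, pending); (5, Grace, NULL); (6, Sara, done); (6, Sara, pending); (8, Dave, NULL)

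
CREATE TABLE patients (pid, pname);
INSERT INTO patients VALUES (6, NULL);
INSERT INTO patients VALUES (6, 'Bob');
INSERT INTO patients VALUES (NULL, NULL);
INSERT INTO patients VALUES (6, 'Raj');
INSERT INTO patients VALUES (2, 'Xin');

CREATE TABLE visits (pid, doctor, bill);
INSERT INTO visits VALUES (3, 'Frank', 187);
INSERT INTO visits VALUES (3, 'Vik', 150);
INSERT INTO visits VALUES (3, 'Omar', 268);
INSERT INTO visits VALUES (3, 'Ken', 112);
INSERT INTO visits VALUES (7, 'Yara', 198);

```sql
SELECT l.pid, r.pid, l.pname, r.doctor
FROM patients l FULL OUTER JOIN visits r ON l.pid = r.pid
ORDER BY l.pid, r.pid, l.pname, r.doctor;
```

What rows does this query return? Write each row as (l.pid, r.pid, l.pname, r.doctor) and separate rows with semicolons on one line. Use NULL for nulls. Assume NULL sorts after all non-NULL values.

(2, NULL, Xin, NULL); (6, NULL, Bob, NULL); (6, NULL, Raj, NULL); (6, NULL, NULL, NULL); (NULL, 3, NULL, Frank); (NULL, 3, NULL, Ken); (NULL, 3, NULL, Omar); (NULL, 3, NULL, Vik); (NULL, 7, NULL, Yara); (NULL, NULL, NULL, NULL)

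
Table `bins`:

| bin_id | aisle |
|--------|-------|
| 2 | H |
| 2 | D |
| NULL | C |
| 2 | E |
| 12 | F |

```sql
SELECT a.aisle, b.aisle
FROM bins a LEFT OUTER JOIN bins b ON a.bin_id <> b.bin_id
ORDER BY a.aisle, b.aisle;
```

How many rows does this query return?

7

LEFT JOIN keeps every row from `bins a`; unmatched rows get NULL for `bins b`'s columns.
Matching on a.bin_id <> b.bin_id. A NULL in a compared column never satisfies the condition.
- a row (bin_id=2): matches 1 b row(s) → 1 output row(s).
- a row (bin_id=2): matches 1 b row(s) → 1 output row(s).
- a row (bin_id=NULL): no match → kept, b columns NULL.
- a row (bin_id=2): matches 1 b row(s) → 1 output row(s).
- a row (bin_id=12): matches 3 b row(s) → 3 output row(s).
Total: 6 matched + 1 padded = 7 rows.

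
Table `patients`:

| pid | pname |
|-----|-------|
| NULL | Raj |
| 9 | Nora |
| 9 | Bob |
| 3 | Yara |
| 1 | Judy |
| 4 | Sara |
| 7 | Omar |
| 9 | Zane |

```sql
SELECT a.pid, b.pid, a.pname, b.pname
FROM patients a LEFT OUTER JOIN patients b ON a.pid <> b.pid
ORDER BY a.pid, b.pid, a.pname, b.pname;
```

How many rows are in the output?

37

LEFT JOIN keeps every row from `patients a`; unmatched rows get NULL for `patients b`'s columns.
Matching on a.pid <> b.pid. A NULL in a compared column never satisfies the condition.
Matched pairs: 36; unmatched a rows kept: 1.
Total: 36 matched + 1 padded = 37 rows.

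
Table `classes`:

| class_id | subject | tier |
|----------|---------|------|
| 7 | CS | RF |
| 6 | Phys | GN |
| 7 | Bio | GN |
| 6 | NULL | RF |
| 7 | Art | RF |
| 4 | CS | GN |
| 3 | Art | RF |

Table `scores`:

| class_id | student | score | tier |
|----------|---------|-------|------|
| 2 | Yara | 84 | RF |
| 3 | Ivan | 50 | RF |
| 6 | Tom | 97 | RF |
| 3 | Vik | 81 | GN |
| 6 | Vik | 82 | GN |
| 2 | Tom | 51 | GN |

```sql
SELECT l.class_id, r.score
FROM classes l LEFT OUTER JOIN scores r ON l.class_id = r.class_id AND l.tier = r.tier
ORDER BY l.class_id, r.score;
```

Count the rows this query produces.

LEFT JOIN keeps every row from `classes`; unmatched rows get NULL for `scores`'s columns.
Matching on l.class_id = r.class_id AND l.tier = r.tier.
Matched pairs: 3; unmatched l rows kept: 4.
Total: 3 matched + 4 padded = 7 rows.

7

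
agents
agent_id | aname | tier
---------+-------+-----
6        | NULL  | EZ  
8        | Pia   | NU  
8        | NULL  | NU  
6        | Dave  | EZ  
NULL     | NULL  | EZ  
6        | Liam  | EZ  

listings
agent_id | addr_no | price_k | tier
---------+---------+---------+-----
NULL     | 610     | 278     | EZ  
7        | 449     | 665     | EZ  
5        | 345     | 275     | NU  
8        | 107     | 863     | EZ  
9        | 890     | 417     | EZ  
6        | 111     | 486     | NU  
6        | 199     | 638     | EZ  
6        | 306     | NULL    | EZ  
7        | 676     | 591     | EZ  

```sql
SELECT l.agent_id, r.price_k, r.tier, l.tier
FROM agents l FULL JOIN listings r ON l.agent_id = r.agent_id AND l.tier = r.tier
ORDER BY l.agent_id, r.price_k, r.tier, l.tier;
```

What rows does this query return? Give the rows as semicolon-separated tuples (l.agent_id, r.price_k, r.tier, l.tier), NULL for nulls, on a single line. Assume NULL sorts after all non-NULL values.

(6, 638, EZ, EZ); (6, 638, EZ, EZ); (6, 638, EZ, EZ); (6, NULL, EZ, EZ); (6, NULL, EZ, EZ); (6, NULL, EZ, EZ); (8, NULL, NULL, NU); (8, NULL, NULL, NU); (NULL, 275, NU, NULL); (NULL, 278, EZ, NULL); (NULL, 417, EZ, NULL); (NULL, 486, NU, NULL); (NULL, 591, EZ, NULL); (NULL, 665, EZ, NULL); (NULL, 863, EZ, NULL); (NULL, NULL, NULL, EZ)

FULL OUTER JOIN keeps every row from both sides; unmatched rows get NULL for the other side's columns.
Matching on l.agent_id = r.agent_id AND l.tier = r.tier. A NULL in a compared column never satisfies the condition.
- l (agent_id=6, tier=EZ) pairs with 2 row(s) of r.
- l (agent_id=8, tier=NU) has no partner → padded with NULL.
- l (agent_id=8, tier=NU) has no partner → padded with NULL.
- l (agent_id=6, tier=EZ) pairs with 2 row(s) of r.
- l (agent_id=NULL, tier=EZ) has no partner → padded with NULL.
- l (agent_id=6, tier=EZ) pairs with 2 row(s) of r.
- 7 row(s) from r found no l partner → padded with NULL.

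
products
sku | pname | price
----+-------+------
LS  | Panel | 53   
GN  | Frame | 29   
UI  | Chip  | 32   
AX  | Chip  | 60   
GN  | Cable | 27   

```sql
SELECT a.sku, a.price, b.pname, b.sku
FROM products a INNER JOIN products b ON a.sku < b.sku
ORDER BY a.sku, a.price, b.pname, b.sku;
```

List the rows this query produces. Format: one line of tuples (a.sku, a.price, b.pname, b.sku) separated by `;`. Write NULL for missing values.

(AX, 60, Cable, GN); (AX, 60, Chip, UI); (AX, 60, Frame, GN); (AX, 60, Panel, LS); (GN, 27, Chip, UI); (GN, 27, Panel, LS); (GN, 29, Chip, UI); (GN, 29, Panel, LS); (LS, 53, Chip, UI)

INNER JOIN keeps only pairs where the ON condition holds.
Matching on a.sku < b.sku.
- a row (sku=LS): matches 1 b row(s) → 1 output row(s).
- a row (sku=GN): matches 2 b row(s) → 2 output row(s).
- a row (sku=UI): no match → dropped.
- a row (sku=AX): matches 4 b row(s) → 4 output row(s).
- a row (sku=GN): matches 2 b row(s) → 2 output row(s).
After projecting and ordering:
a.sku | a.price | b.pname | b.sku
AX | 60 | Cable | GN
AX | 60 | Chip | UI
AX | 60 | Frame | GN
AX | 60 | Panel | LS
GN | 27 | Chip | UI
GN | 27 | Panel | LS
GN | 29 | Chip | UI
GN | 29 | Panel | LS
LS | 53 | Chip | UI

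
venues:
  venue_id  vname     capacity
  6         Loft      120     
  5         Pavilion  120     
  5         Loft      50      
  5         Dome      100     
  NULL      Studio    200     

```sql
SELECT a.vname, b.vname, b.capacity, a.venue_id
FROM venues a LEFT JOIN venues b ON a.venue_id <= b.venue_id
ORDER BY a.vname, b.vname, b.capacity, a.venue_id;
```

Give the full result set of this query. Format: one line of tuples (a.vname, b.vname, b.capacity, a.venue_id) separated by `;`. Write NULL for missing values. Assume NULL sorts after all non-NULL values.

(Dome, Dome, 100, 5); (Dome, Loft, 50, 5); (Dome, Loft, 120, 5); (Dome, Pavilion, 120, 5); (Loft, Dome, 100, 5); (Loft, Loft, 50, 5); (Loft, Loft, 120, 5); (Loft, Loft, 120, 6); (Loft, Pavilion, 120, 5); (Pavilion, Dome, 100, 5); (Pavilion, Loft, 50, 5); (Pavilion, Loft, 120, 5); (Pavilion, Pavilion, 120, 5); (Studio, NULL, NULL, NULL)

LEFT JOIN keeps every row from `venues a`; unmatched rows get NULL for `venues b`'s columns.
Matching on a.venue_id <= b.venue_id. A NULL in a compared column never satisfies the condition.
- a (venue_id=6) pairs with 1 row(s) of b.
- a (venue_id=5) pairs with 4 row(s) of b.
- a (venue_id=5) pairs with 4 row(s) of b.
- a (venue_id=5) pairs with 4 row(s) of b.
- a (venue_id=NULL) has no partner → padded with NULL.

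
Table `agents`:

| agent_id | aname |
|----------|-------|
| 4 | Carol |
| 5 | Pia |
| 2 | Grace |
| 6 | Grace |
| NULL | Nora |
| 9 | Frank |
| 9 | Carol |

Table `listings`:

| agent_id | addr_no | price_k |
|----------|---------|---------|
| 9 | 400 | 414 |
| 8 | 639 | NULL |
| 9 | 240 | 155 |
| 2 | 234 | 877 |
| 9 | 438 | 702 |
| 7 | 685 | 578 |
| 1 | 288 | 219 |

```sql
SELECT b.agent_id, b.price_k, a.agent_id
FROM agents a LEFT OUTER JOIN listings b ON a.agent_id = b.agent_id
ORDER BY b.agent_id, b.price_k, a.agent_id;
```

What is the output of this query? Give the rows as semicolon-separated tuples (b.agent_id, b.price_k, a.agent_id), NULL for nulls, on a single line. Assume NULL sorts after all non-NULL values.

LEFT JOIN keeps every row from `agents`; unmatched rows get NULL for `listings`'s columns.
Matching on a.agent_id = b.agent_id. A NULL in a compared column never satisfies the condition.
Matched pairs: 7; unmatched a rows kept: 4.

(2, 877, 2); (9, 155, 9); (9, 155, 9); (9, 414, 9); (9, 414, 9); (9, 702, 9); (9, 702, 9); (NULL, NULL, 4); (NULL, NULL, 5); (NULL, NULL, 6); (NULL, NULL, NULL)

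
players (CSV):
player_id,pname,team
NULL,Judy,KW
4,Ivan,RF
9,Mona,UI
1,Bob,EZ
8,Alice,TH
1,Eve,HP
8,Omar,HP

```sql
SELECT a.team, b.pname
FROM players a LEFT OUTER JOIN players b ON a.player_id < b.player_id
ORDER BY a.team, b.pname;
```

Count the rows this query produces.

15

LEFT JOIN keeps every row from `players a`; unmatched rows get NULL for `players b`'s columns.
Matching on a.player_id < b.player_id. A NULL in a compared column never satisfies the condition.
Matched pairs: 13; unmatched a rows kept: 2.
Total: 13 matched + 2 padded = 15 rows.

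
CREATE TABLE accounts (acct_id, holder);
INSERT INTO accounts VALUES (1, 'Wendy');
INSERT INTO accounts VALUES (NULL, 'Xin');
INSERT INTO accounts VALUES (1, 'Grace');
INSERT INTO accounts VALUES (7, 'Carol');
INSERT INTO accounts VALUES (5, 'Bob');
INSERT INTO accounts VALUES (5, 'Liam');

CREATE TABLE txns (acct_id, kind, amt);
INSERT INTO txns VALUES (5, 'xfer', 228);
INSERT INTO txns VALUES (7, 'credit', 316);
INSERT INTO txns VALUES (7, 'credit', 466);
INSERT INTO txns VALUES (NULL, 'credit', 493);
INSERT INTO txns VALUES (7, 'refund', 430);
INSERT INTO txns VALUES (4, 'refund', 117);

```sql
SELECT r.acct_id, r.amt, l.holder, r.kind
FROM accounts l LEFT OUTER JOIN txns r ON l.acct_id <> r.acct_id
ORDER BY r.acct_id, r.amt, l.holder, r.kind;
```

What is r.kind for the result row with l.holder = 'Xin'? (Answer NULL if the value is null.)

LEFT JOIN keeps every row from `accounts`; unmatched rows get NULL for `txns`'s columns.
Matching on l.acct_id <> r.acct_id. A NULL in a compared column never satisfies the condition.
- l (acct_id=1) pairs with 5 row(s) of r.
- l (acct_id=NULL) has no partner → padded with NULL.
- l (acct_id=1) pairs with 5 row(s) of r.
- l (acct_id=7) pairs with 2 row(s) of r.
- l (acct_id=5) pairs with 4 row(s) of r.
- l (acct_id=5) pairs with 4 row(s) of r.

NULL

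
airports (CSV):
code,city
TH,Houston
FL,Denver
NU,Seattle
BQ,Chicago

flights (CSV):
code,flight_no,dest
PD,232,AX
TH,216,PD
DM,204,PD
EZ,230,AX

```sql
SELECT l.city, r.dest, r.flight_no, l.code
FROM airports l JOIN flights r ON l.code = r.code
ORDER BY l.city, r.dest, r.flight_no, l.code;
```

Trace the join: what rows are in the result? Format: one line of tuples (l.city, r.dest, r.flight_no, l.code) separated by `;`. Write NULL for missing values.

(Houston, PD, 216, TH)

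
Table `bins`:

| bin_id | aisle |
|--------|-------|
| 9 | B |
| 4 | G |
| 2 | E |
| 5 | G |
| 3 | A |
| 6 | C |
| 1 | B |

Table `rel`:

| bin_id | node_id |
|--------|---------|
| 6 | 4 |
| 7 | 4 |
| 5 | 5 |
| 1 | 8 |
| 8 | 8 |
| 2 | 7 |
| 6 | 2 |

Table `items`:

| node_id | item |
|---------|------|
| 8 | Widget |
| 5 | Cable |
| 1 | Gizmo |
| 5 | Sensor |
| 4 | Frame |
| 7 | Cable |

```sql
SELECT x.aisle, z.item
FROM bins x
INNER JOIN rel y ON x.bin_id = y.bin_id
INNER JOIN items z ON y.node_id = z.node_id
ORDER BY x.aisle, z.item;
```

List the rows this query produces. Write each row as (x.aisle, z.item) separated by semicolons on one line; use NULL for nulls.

Step 1 — x INNER JOIN y on bin_id → 5 row(s).
Then INNER JOIN `items z` on node_id: keep only rows whose y.node_id appears in z.

(B, Widget); (C, Frame); (E, Cable); (G, Cable); (G, Sensor)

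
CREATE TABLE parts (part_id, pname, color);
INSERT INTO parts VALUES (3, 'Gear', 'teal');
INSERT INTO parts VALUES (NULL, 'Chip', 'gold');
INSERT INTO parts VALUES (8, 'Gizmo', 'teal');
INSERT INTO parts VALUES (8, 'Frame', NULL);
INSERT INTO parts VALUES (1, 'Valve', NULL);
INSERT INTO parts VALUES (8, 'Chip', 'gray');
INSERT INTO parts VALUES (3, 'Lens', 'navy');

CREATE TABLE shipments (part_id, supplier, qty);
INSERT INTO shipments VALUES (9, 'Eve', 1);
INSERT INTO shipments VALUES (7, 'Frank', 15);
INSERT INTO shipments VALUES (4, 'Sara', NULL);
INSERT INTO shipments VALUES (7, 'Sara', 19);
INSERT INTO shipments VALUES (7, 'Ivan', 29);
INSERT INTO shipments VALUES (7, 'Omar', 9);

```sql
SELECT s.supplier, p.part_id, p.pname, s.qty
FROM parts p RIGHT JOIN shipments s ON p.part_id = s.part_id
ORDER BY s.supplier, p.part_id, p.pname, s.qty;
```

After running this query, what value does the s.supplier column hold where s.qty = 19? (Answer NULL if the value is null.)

Sara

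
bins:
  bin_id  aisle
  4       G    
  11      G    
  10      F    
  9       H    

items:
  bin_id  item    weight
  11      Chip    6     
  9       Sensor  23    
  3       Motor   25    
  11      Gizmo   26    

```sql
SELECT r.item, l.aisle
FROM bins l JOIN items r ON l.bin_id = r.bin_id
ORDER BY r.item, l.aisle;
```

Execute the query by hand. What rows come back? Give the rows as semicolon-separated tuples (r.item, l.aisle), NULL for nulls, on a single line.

INNER JOIN keeps only pairs where the ON condition holds.
Matching on l.bin_id = r.bin_id.
- bin_id=4: no matching r row, dropped.
- bin_id=11: 2 matching r row(s), so 2 row(s) emitted.
- bin_id=10: no matching r row, dropped.
- bin_id=9: 1 matching r row(s), so 1 row(s) emitted.
After projecting and ordering:
r.item | l.aisle
Chip | G
Gizmo | G
Sensor | H

(Chip, G); (Gizmo, G); (Sensor, H)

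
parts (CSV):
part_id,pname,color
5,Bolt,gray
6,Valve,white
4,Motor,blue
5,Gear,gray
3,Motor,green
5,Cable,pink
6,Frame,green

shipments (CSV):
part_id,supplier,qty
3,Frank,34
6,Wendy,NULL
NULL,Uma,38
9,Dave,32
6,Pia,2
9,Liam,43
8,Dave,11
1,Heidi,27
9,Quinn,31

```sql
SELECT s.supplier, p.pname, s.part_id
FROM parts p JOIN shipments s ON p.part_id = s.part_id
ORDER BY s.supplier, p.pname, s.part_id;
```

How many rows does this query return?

5

INNER JOIN keeps only pairs where the ON condition holds.
Matching on p.part_id = s.part_id. A NULL in a compared column never satisfies the condition.
Matched pairs: 5.
Total: 5 rows.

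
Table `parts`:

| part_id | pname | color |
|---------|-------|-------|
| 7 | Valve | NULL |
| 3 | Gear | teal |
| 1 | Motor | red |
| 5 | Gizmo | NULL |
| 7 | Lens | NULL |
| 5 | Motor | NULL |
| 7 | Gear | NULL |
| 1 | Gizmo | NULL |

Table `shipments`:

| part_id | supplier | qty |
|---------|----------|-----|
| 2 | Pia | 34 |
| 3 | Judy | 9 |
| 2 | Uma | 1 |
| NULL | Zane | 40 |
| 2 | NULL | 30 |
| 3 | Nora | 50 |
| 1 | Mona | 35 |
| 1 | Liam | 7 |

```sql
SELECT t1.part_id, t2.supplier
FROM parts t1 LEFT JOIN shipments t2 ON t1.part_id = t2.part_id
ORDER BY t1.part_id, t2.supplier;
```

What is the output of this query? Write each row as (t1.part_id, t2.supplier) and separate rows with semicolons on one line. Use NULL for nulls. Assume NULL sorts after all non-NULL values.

(1, Liam); (1, Liam); (1, Mona); (1, Mona); (3, Judy); (3, Nora); (5, NULL); (5, NULL); (7, NULL); (7, NULL); (7, NULL)

LEFT JOIN keeps every row from `parts`; unmatched rows get NULL for `shipments`'s columns.
Matching on t1.part_id = t2.part_id. A NULL in a compared column never satisfies the condition.
Matched pairs: 6; unmatched t1 rows kept: 5.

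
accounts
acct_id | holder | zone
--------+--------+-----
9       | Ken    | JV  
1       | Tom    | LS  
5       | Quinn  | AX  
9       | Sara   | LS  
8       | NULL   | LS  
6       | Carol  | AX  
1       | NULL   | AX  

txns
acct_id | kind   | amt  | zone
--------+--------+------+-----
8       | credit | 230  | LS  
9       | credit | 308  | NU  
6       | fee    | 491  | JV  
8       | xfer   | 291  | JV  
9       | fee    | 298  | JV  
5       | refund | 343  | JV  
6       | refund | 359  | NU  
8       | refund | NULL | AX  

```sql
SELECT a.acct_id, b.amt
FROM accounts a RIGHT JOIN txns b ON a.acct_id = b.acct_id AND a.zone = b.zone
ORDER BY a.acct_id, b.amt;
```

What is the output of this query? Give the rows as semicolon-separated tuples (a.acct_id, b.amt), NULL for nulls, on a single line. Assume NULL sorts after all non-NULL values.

(8, 230); (9, 298); (NULL, 291); (NULL, 308); (NULL, 343); (NULL, 359); (NULL, 491); (NULL, NULL)

RIGHT JOIN keeps every row from `txns`; unmatched rows get NULL for `accounts`'s columns.
Matching on a.acct_id = b.acct_id AND a.zone = b.zone.
- a[0] acct_id=9, zone=JV → 1 match(es) in b → 1 row(s).
- a[1] acct_id=1, zone=LS → no match.
- a[2] acct_id=5, zone=AX → no match.
- a[3] acct_id=9, zone=LS → no match.
- a[4] acct_id=8, zone=LS → 1 match(es) in b → 1 row(s).
- a[5] acct_id=6, zone=AX → no match.
- a[6] acct_id=1, zone=AX → no match.
- plus 6 unmatched b row(s), each kept with NULL a columns.
After projecting and ordering:
a.acct_id | b.amt
8 | 230
9 | 298
NULL | 291
NULL | 308
NULL | 343
NULL | 359
NULL | 491
NULL | NULL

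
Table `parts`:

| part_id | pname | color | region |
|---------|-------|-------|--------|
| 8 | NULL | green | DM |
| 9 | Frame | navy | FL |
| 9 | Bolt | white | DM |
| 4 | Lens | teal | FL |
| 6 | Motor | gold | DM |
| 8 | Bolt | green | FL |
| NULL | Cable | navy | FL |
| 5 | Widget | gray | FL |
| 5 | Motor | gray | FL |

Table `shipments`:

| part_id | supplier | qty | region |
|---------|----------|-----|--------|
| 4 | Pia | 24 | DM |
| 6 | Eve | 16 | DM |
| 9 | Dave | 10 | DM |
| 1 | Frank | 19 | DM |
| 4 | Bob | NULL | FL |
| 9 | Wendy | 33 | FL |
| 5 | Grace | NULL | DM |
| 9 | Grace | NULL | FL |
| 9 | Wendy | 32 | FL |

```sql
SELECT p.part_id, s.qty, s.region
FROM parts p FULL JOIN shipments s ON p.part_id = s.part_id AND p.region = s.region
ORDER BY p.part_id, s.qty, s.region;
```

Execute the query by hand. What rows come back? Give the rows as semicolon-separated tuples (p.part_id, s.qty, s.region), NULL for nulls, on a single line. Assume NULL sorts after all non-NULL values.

FULL OUTER JOIN keeps every row from both sides; unmatched rows get NULL for the other side's columns.
Matching on p.part_id = s.part_id AND p.region = s.region. A NULL in a compared column never satisfies the condition.
- part_id=8, region=DM: no s row matches, row kept with s columns NULL.
- part_id=9, region=FL: 3 matching s row(s), so 3 row(s) emitted.
- part_id=9, region=DM: 1 matching s row(s), so 1 row(s) emitted.
- part_id=4, region=FL: 1 matching s row(s), so 1 row(s) emitted.
- part_id=6, region=DM: 1 matching s row(s), so 1 row(s) emitted.
- part_id=8, region=FL: no s row matches, row kept with s columns NULL.
- part_id=NULL, region=FL: no s row matches, row kept with s columns NULL.
- part_id=5, region=FL: no s row matches, row kept with s columns NULL.
- part_id=5, region=FL: no s row matches, row kept with s columns NULL.
- plus 3 unmatched s row(s), each kept with NULL p columns.

(4, NULL, FL); (5, NULL, NULL); (5, NULL, NULL); (6, 16, DM); (8, NULL, NULL); (8, NULL, NULL); (9, 10, DM); (9, 32, FL); (9, 33, FL); (9, NULL, FL); (NULL, 19, DM); (NULL, 24, DM); (NULL, NULL, DM); (NULL, NULL, NULL)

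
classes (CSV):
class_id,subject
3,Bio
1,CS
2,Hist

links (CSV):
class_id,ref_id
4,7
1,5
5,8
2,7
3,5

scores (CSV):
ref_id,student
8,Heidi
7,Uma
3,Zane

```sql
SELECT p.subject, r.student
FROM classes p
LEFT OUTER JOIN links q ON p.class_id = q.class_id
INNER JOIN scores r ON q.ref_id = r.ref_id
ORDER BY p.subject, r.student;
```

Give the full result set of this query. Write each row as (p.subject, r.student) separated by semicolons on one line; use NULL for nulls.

Evaluate left to right. First `classes p LEFT JOIN links q` on class_id: 3 row(s).
Then INNER JOIN `scores r` on ref_id: keep only rows whose q.ref_id appears in r.

(Hist, Uma)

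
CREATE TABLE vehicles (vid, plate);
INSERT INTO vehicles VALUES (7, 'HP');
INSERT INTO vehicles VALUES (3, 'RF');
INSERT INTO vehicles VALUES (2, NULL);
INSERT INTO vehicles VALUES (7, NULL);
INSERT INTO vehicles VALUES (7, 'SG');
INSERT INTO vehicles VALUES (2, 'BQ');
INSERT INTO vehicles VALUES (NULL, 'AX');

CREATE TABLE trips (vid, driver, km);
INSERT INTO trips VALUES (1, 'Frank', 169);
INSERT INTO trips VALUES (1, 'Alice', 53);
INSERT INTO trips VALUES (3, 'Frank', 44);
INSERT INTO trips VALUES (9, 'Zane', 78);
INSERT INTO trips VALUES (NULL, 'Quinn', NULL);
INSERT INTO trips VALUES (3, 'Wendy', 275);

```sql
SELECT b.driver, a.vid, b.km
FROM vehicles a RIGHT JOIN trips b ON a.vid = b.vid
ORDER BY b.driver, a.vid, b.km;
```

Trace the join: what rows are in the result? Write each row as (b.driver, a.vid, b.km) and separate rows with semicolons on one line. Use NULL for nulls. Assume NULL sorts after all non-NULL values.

(Alice, NULL, 53); (Frank, 3, 44); (Frank, NULL, 169); (Quinn, NULL, NULL); (Wendy, 3, 275); (Zane, NULL, 78)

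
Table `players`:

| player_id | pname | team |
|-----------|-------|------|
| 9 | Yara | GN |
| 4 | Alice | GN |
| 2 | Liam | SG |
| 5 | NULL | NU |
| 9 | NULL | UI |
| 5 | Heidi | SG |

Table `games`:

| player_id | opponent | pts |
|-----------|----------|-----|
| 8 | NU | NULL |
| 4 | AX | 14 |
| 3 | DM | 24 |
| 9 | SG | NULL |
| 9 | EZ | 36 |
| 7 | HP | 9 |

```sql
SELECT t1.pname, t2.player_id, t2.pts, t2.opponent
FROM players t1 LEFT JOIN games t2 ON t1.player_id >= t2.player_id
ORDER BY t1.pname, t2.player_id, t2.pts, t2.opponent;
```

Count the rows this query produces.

19

LEFT JOIN keeps every row from `players`; unmatched rows get NULL for `games`'s columns.
Matching on t1.player_id >= t2.player_id.
Matched pairs: 18; unmatched t1 rows kept: 1.
Total: 18 matched + 1 padded = 19 rows.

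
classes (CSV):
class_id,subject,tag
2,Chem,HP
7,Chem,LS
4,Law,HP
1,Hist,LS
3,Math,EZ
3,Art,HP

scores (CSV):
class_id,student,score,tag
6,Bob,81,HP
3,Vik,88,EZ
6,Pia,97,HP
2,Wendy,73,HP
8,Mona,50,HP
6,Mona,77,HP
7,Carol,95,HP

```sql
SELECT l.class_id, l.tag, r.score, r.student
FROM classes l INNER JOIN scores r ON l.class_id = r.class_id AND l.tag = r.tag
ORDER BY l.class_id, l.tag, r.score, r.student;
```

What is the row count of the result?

2

INNER JOIN keeps only pairs where the ON condition holds.
Matching on l.class_id = r.class_id AND l.tag = r.tag.
- l (class_id=2, tag=HP) pairs with 1 row(s) of r.
- l (class_id=7, tag=LS) has no partner → excluded.
- l (class_id=4, tag=HP) has no partner → excluded.
- l (class_id=1, tag=LS) has no partner → excluded.
- l (class_id=3, tag=EZ) pairs with 1 row(s) of r.
- l (class_id=3, tag=HP) has no partner → excluded.
Total: 2 rows.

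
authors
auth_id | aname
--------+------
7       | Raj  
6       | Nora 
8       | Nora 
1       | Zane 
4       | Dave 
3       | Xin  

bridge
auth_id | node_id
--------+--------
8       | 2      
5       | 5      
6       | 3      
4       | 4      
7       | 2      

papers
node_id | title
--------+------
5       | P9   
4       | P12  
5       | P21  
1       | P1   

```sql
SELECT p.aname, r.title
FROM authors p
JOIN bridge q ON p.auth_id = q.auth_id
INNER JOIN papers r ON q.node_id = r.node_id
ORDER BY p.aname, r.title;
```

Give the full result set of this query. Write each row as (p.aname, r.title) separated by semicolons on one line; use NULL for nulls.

Joins associate left-to-right: authors INNER JOIN bridge on auth_id gives 4 intermediate row(s).
Then INNER JOIN `papers r` on node_id: keep only rows whose q.node_id appears in r.

(Dave, P12)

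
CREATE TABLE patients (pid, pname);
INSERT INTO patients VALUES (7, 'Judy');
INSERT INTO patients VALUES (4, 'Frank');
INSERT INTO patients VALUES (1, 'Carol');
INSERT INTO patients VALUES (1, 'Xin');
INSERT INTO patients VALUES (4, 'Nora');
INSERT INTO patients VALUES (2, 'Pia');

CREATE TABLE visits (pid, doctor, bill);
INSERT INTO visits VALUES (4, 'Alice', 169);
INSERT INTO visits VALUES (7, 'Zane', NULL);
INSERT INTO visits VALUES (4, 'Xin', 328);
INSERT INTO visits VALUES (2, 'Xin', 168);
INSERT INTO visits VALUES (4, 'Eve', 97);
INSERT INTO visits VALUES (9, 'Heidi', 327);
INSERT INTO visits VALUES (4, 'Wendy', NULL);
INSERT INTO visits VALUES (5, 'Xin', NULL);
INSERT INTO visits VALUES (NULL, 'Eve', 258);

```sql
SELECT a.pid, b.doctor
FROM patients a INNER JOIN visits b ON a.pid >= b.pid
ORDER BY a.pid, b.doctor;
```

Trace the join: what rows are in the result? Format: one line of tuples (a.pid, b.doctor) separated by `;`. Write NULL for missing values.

INNER JOIN keeps only pairs where the ON condition holds.
Matching on a.pid >= b.pid. A NULL in a compared column never satisfies the condition.
- a[0] pid=7 → 7 match(es) in b → 7 row(s).
- a[1] pid=4 → 5 match(es) in b → 5 row(s).
- a[2] pid=1 → no match; dropped.
- a[3] pid=1 → no match; dropped.
- a[4] pid=4 → 5 match(es) in b → 5 row(s).
- a[5] pid=2 → 1 match(es) in b → 1 row(s).

(2, Xin); (4, Alice); (4, Alice); (4, Eve); (4, Eve); (4, Wendy); (4, Wendy); (4, Xin); (4, Xin); (4, Xin); (4, Xin); (7, Alice); (7, Eve); (7, Wendy); (7, Xin); (7, Xin); (7, Xin); (7, Zane)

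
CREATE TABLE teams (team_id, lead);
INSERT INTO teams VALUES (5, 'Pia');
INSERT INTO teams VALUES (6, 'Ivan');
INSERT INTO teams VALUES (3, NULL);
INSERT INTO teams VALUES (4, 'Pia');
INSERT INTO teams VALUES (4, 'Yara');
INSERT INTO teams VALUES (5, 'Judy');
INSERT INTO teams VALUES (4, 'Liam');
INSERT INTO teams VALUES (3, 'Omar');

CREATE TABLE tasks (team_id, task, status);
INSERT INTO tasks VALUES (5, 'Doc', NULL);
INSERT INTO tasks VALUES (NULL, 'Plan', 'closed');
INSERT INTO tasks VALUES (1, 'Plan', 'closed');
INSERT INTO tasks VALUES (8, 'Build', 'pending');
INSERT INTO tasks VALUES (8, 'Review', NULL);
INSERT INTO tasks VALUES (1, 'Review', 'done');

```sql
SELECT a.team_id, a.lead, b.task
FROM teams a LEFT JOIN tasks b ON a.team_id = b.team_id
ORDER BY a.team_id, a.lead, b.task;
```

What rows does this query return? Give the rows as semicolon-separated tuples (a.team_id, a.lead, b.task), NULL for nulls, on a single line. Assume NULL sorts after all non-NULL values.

LEFT JOIN keeps every row from `teams`; unmatched rows get NULL for `tasks`'s columns.
Matching on a.team_id = b.team_id. A NULL in a compared column never satisfies the condition.
Matched pairs: 2; unmatched a rows kept: 6.

(3, Omar, NULL); (3, NULL, NULL); (4, Liam, NULL); (4, Pia, NULL); (4, Yara, NULL); (5, Judy, Doc); (5, Pia, Doc); (6, Ivan, NULL)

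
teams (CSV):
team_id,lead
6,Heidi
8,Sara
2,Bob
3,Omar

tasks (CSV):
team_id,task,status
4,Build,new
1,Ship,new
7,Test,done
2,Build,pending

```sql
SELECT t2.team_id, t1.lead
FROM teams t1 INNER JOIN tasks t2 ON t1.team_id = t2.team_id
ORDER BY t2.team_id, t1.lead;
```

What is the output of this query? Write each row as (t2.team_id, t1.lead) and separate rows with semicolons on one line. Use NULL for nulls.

INNER JOIN keeps only pairs where the ON condition holds.
Matching on t1.team_id = t2.team_id.
- t1 (team_id=6) has no partner → excluded.
- t1 (team_id=8) has no partner → excluded.
- t1 (team_id=2) pairs with 1 row(s) of t2.
- t1 (team_id=3) has no partner → excluded.
After projecting and ordering:
t2.team_id | t1.lead
2 | Bob

(2, Bob)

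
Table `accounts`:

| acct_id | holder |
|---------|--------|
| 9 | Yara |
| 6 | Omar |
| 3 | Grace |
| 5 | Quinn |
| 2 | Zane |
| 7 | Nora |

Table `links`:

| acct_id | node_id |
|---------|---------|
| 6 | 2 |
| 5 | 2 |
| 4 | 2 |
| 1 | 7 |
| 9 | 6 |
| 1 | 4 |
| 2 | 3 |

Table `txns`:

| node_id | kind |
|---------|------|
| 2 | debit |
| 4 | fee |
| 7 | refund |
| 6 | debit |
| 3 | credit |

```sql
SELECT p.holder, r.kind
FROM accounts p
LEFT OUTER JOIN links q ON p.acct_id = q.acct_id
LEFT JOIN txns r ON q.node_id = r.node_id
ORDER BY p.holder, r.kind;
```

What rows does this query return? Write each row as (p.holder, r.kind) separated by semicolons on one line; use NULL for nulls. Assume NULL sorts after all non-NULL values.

(Grace, NULL); (Nora, NULL); (Omar, debit); (Quinn, debit); (Yara, debit); (Zane, credit)

Joins associate left-to-right: accounts LEFT JOIN links on acct_id gives 6 intermediate row(s).
Then LEFT JOIN `txns r` on node_id: each of those 6 rows is kept; rows whose q.node_id has no match in r get NULL for r's columns.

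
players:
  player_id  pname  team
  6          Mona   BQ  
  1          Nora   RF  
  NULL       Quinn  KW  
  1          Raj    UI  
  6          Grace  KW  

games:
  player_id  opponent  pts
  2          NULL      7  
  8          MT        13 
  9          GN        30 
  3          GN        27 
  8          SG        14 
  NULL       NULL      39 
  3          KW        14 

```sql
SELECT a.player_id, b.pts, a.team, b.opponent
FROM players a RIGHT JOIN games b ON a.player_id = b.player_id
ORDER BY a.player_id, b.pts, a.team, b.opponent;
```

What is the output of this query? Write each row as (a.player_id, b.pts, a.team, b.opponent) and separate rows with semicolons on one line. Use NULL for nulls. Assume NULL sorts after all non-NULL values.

(NULL, 7, NULL, NULL); (NULL, 13, NULL, MT); (NULL, 14, NULL, KW); (NULL, 14, NULL, SG); (NULL, 27, NULL, GN); (NULL, 30, NULL, GN); (NULL, 39, NULL, NULL)

RIGHT JOIN keeps every row from `games`; unmatched rows get NULL for `players`'s columns.
Matching on a.player_id = b.player_id. A NULL in a compared column never satisfies the condition.
- a[0] player_id=6 → no match.
- a[1] player_id=1 → no match.
- a[2] player_id=NULL → no match.
- a[3] player_id=1 → no match.
- a[4] player_id=6 → no match.
- 7 row(s) from b found no a partner → padded with NULL.
After projecting and ordering:
a.player_id | b.pts | a.team | b.opponent
NULL | 7 | NULL | NULL
NULL | 13 | NULL | MT
NULL | 14 | NULL | KW
NULL | 14 | NULL | SG
NULL | 27 | NULL | GN
NULL | 30 | NULL | GN
NULL | 39 | NULL | NULL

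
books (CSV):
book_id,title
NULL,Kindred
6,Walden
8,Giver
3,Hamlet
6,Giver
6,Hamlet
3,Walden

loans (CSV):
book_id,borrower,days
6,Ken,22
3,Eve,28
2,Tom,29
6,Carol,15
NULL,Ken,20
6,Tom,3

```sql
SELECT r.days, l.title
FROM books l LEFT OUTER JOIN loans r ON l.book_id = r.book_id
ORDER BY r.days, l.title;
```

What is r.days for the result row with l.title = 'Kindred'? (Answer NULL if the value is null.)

NULL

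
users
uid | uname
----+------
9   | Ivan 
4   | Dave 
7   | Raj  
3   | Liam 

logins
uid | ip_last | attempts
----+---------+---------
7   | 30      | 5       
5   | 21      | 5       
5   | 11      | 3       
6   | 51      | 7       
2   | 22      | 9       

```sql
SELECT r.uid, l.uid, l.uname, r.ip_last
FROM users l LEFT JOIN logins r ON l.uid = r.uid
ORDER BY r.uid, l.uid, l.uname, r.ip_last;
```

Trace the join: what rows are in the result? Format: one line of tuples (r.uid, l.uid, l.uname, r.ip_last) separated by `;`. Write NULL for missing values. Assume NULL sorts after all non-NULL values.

(7, 7, Raj, 30); (NULL, 3, Liam, NULL); (NULL, 4, Dave, NULL); (NULL, 9, Ivan, NULL)

LEFT JOIN keeps every row from `users`; unmatched rows get NULL for `logins`'s columns.
Matching on l.uid = r.uid.
Matched pairs: 1; unmatched l rows kept: 3.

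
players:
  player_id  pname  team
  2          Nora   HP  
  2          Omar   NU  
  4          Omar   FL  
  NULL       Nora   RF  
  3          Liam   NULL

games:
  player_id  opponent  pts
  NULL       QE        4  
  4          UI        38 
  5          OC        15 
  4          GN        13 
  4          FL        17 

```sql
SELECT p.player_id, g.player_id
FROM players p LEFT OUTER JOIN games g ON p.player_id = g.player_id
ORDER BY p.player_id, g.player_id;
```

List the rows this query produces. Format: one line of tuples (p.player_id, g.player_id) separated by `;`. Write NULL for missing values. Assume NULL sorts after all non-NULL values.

(2, NULL); (2, NULL); (3, NULL); (4, 4); (4, 4); (4, 4); (NULL, NULL)

LEFT JOIN keeps every row from `players`; unmatched rows get NULL for `games`'s columns.
Matching on p.player_id = g.player_id. A NULL in a compared column never satisfies the condition.
Matched pairs: 3; unmatched p rows kept: 4.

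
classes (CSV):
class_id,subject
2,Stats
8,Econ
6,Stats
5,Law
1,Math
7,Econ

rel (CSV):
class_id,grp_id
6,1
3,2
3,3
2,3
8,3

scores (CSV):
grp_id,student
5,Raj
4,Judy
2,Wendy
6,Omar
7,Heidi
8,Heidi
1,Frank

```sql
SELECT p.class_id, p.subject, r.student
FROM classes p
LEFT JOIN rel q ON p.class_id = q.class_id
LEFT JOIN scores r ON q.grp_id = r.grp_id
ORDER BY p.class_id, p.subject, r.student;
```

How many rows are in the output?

Joins associate left-to-right: classes LEFT JOIN rel on class_id gives 6 intermediate row(s).
Then LEFT JOIN `scores r` on grp_id: each of those 6 rows is kept; rows whose q.grp_id has no match in r get NULL for r's columns.
Result: 6 row(s).

6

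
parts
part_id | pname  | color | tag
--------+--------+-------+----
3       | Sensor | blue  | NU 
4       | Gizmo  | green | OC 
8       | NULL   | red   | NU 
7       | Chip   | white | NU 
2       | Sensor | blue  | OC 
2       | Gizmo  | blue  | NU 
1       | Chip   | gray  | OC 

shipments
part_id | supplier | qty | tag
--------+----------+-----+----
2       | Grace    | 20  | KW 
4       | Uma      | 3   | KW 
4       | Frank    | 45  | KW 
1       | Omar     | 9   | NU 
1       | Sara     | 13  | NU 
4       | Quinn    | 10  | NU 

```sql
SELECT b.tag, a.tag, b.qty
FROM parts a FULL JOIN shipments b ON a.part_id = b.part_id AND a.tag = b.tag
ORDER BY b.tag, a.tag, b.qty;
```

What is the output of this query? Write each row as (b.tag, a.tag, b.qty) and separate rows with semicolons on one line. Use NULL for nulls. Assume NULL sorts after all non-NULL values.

FULL OUTER JOIN keeps every row from both sides; unmatched rows get NULL for the other side's columns.
Matching on a.part_id = b.part_id AND a.tag = b.tag.
- part_id=3, tag=NU: no b row matches, row kept with b columns NULL.
- part_id=4, tag=OC: no b row matches, row kept with b columns NULL.
- part_id=8, tag=NU: no b row matches, row kept with b columns NULL.
- part_id=7, tag=NU: no b row matches, row kept with b columns NULL.
- part_id=2, tag=OC: no b row matches, row kept with b columns NULL.
- part_id=2, tag=NU: no b row matches, row kept with b columns NULL.
- part_id=1, tag=OC: no b row matches, row kept with b columns NULL.
- 6 b row(s) had no a match → kept, a columns NULL.

(KW, NULL, 3); (KW, NULL, 20); (KW, NULL, 45); (NU, NULL, 9); (NU, NULL, 10); (NU, NULL, 13); (NULL, NU, NULL); (NULL, NU, NULL); (NULL, NU, NULL); (NULL, NU, NULL); (NULL, OC, NULL); (NULL, OC, NULL); (NULL, OC, NULL)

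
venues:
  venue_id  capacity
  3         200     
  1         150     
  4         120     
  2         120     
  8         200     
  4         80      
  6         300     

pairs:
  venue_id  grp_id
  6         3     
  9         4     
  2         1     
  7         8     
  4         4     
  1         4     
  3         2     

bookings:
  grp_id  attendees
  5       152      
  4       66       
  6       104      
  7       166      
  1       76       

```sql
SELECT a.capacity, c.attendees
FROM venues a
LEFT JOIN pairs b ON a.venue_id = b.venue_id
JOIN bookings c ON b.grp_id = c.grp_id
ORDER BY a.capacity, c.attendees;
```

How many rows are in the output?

Joins associate left-to-right: venues LEFT JOIN pairs on venue_id gives 7 intermediate row(s).
Then INNER JOIN `bookings c` on grp_id: keep only rows whose b.grp_id appears in c.
Result: 4 row(s).

4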